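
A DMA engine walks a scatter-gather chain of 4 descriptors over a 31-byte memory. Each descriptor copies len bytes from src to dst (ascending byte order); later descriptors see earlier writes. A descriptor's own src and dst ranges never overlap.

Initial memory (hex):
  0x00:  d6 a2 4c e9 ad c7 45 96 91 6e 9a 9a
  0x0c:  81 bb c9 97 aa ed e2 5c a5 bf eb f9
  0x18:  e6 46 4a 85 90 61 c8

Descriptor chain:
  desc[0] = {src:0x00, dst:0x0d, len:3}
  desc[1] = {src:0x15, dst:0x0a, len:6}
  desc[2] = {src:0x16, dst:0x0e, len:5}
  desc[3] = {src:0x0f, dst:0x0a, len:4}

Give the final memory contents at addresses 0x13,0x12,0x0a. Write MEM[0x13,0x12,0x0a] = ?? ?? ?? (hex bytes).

MEM[0x13,0x12,0x0a] = 5c 4a f9

  after D0: wrote 3B at 0x0d = d6a24c
  after D1: wrote 6B at 0x0a = bfebf9e6464a
  after D2: wrote 5B at 0x0e = ebf9e6464a
  after D3: wrote 4B at 0x0a = f9e6464a
query mem[0x13]=0x5c, mem[0x12]=0x4a, mem[0x0a]=0xf9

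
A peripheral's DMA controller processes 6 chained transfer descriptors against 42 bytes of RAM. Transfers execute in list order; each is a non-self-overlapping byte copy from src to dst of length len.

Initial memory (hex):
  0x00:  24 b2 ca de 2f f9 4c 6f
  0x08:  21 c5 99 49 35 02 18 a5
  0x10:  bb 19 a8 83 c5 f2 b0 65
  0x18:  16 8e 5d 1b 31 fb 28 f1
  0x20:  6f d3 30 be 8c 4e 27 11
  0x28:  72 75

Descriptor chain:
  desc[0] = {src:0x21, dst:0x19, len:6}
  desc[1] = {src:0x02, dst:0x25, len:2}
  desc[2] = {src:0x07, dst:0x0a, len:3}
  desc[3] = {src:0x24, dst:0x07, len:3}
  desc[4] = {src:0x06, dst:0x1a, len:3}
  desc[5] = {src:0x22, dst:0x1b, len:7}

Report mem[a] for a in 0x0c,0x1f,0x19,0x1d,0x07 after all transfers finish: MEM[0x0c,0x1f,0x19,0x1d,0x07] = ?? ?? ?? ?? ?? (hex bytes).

MEM[0x0c,0x1f,0x19,0x1d,0x07] = c5 de d3 8c 8c

  after D0: wrote 6B at 0x19 = d330be8c4e27
  after D1: wrote 2B at 0x25 = cade
  after D2: wrote 3B at 0x0a = 6f21c5
  after D3: wrote 3B at 0x07 = 8ccade
  after D4: wrote 3B at 0x1a = 4c8cca
  after D5: wrote 7B at 0x1b = 30be8ccade1172
query mem[0x0c]=0xc5, mem[0x1f]=0xde, mem[0x19]=0xd3, mem[0x1d]=0x8c, mem[0x07]=0x8c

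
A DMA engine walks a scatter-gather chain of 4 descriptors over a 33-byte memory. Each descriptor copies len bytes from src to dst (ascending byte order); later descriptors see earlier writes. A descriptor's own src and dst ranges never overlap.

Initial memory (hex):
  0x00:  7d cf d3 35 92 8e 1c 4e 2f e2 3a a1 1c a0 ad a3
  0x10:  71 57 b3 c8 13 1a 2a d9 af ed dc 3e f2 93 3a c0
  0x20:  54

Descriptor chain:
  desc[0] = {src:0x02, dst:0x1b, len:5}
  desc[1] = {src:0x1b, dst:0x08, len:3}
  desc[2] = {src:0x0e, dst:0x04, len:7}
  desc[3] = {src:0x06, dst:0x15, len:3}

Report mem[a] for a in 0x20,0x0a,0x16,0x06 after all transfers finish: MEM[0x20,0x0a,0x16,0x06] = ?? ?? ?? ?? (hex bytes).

  after D0: wrote 5B at 0x1b = d335928e1c
  after D1: wrote 3B at 0x08 = d33592
  after D2: wrote 7B at 0x04 = ada37157b3c813
  after D3: wrote 3B at 0x15 = 7157b3
query mem[0x20]=0x54, mem[0x0a]=0x13, mem[0x16]=0x57, mem[0x06]=0x71

MEM[0x20,0x0a,0x16,0x06] = 54 13 57 71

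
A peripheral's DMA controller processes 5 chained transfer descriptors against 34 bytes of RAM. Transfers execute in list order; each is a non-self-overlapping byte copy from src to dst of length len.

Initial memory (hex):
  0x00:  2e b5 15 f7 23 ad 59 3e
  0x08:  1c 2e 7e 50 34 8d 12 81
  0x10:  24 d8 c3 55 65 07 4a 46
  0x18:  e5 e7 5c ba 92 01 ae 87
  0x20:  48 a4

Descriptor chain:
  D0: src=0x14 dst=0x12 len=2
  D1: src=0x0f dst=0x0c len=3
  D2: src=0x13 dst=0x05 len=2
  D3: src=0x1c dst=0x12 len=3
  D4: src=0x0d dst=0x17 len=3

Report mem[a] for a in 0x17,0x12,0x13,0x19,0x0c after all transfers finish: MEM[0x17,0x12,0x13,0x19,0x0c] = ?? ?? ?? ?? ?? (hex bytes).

  after D0: wrote 2B at 0x12 = 6507
  after D1: wrote 3B at 0x0c = 8124d8
  after D2: wrote 2B at 0x05 = 0765
  after D3: wrote 3B at 0x12 = 9201ae
  after D4: wrote 3B at 0x17 = 24d881
query mem[0x17]=0x24, mem[0x12]=0x92, mem[0x13]=0x01, mem[0x19]=0x81, mem[0x0c]=0x81

MEM[0x17,0x12,0x13,0x19,0x0c] = 24 92 01 81 81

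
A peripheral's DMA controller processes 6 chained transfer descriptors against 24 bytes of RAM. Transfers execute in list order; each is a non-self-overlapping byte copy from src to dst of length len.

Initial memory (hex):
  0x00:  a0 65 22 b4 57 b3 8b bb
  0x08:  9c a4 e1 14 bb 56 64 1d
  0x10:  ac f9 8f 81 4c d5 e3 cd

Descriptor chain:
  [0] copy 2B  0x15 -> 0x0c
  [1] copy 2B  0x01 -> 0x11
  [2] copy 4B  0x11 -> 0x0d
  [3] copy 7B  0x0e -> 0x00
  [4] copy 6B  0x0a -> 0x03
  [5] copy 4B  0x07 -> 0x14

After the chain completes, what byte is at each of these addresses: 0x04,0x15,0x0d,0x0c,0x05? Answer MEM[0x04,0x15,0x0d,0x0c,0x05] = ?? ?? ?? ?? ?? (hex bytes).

#0 dst[0x0c+2] := {0xd5,0xe3}
#1 dst[0x11+2] := {0x65,0x22}
#2 dst[0x0d+4] := {0x65,0x22,0x81,0x4c}
#3 dst[0x00+7] := {0x22,0x81,0x4c,0x65,0x22,0x81,0x4c}
#4 dst[0x03+6] := {0xe1,0x14,0xd5,0x65,0x22,0x81}
#5 dst[0x14+4] := {0x22,0x81,0xa4,0xe1}
query mem[0x04]=0x14, mem[0x15]=0x81, mem[0x0d]=0x65, mem[0x0c]=0xd5, mem[0x05]=0xd5

MEM[0x04,0x15,0x0d,0x0c,0x05] = 14 81 65 d5 d5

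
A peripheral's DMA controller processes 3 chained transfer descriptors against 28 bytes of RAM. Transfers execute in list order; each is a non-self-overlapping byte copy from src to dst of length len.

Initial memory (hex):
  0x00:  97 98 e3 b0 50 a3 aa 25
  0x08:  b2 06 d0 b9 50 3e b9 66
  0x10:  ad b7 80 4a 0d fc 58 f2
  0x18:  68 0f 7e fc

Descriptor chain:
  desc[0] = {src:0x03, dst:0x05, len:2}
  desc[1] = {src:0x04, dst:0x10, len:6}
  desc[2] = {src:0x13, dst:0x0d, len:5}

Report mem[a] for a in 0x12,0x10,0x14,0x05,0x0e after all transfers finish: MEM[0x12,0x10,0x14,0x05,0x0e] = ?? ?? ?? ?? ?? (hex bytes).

MEM[0x12,0x10,0x14,0x05,0x0e] = 50 58 b2 b0 b2

  after D0: wrote 2B at 0x05 = b050
  after D1: wrote 6B at 0x10 = 50b05025b206
  after D2: wrote 5B at 0x0d = 25b20658f2
query mem[0x12]=0x50, mem[0x10]=0x58, mem[0x14]=0xb2, mem[0x05]=0xb0, mem[0x0e]=0xb2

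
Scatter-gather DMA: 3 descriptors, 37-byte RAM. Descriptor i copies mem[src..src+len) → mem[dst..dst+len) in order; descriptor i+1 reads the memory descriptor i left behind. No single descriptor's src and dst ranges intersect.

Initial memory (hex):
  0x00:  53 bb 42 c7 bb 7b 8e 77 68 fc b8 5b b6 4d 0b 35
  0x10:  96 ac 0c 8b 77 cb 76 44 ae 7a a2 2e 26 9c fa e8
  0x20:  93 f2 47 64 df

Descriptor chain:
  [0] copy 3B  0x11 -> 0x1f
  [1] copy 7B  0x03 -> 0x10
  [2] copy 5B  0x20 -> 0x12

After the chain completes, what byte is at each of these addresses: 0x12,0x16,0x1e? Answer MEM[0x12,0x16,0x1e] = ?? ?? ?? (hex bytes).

MEM[0x12,0x16,0x1e] = 0c df fa

  after D0: wrote 3B at 0x1f = ac0c8b
  after D1: wrote 7B at 0x10 = c7bb7b8e7768fc
  after D2: wrote 5B at 0x12 = 0c8b4764df
query mem[0x12]=0x0c, mem[0x16]=0xdf, mem[0x1e]=0xfa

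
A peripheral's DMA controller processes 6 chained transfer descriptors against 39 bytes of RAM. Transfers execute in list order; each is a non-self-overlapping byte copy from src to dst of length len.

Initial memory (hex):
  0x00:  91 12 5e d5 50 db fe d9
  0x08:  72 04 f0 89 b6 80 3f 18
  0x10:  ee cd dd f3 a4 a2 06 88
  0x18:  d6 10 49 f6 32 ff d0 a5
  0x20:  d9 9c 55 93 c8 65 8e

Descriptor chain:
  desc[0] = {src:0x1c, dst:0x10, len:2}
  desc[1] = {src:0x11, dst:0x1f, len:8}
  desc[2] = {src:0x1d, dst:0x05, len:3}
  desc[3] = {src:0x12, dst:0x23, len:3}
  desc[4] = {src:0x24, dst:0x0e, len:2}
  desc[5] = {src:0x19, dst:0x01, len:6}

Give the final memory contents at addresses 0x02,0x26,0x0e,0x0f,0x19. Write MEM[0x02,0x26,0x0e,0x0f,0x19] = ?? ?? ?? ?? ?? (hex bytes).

  after D0: wrote 2B at 0x10 = 32ff
  after D1: wrote 8B at 0x1f = ffddf3a4a20688d6
  after D2: wrote 3B at 0x05 = ffd0ff
  after D3: wrote 3B at 0x23 = ddf3a4
  after D4: wrote 2B at 0x0e = f3a4
  after D5: wrote 6B at 0x01 = 1049f632ffd0
query mem[0x02]=0x49, mem[0x26]=0xd6, mem[0x0e]=0xf3, mem[0x0f]=0xa4, mem[0x19]=0x10

MEM[0x02,0x26,0x0e,0x0f,0x19] = 49 d6 f3 a4 10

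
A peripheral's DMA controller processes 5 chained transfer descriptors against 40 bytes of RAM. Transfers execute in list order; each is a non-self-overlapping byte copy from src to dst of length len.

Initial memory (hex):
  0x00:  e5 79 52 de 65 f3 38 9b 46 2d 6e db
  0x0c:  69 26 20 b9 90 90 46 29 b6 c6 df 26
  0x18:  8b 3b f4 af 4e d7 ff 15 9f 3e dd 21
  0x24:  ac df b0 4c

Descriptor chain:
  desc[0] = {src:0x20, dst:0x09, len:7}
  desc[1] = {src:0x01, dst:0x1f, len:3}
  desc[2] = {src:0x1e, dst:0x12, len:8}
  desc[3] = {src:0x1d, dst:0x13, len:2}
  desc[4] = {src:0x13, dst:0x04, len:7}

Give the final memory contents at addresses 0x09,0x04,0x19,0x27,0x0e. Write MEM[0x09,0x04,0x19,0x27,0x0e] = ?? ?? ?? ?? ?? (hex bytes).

MEM[0x09,0x04,0x19,0x27,0x0e] = ac d7 df 4c df

#0 dst[0x09+7] := {0x9f,0x3e,0xdd,0x21,0xac,0xdf,0xb0}
#1 dst[0x1f+3] := {0x79,0x52,0xde}
#2 dst[0x12+8] := {0xff,0x79,0x52,0xde,0xdd,0x21,0xac,0xdf}
#3 dst[0x13+2] := {0xd7,0xff}
#4 dst[0x04+7] := {0xd7,0xff,0xde,0xdd,0x21,0xac,0xdf}
query mem[0x09]=0xac, mem[0x04]=0xd7, mem[0x19]=0xdf, mem[0x27]=0x4c, mem[0x0e]=0xdf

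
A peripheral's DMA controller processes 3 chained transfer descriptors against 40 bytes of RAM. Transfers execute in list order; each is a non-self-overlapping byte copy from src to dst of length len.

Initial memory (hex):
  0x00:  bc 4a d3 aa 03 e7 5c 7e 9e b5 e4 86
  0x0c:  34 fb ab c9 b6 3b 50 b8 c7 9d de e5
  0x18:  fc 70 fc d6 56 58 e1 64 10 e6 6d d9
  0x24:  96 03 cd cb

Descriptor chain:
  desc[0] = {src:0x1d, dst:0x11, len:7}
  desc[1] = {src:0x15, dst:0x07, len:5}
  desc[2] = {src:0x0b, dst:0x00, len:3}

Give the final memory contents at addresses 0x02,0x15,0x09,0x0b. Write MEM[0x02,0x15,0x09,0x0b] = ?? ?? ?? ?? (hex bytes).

  after D0: wrote 7B at 0x11 = 58e16410e66dd9
  after D1: wrote 5B at 0x07 = e66dd9fc70
  after D2: wrote 3B at 0x00 = 7034fb
query mem[0x02]=0xfb, mem[0x15]=0xe6, mem[0x09]=0xd9, mem[0x0b]=0x70

MEM[0x02,0x15,0x09,0x0b] = fb e6 d9 70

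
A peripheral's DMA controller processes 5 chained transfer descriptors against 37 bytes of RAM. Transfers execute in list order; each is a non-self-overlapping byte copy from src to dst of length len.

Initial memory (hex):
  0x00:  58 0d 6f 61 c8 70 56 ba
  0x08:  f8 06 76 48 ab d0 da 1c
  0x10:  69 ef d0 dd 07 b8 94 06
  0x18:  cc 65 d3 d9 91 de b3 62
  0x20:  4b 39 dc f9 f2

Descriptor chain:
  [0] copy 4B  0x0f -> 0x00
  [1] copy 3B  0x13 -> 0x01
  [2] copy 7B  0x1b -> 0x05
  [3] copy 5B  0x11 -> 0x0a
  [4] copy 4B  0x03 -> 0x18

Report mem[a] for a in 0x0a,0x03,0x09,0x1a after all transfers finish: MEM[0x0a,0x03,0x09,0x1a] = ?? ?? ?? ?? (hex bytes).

D0: mem[0x00..0x03] <- [1c 69 ef d0]
D1: mem[0x01..0x03] <- [dd 07 b8]
D2: mem[0x05..0x0b] <- [d9 91 de b3 62 4b 39]
D3: mem[0x0a..0x0e] <- [ef d0 dd 07 b8]
D4: mem[0x18..0x1b] <- [b8 c8 d9 91]
query mem[0x0a]=0xef, mem[0x03]=0xb8, mem[0x09]=0x62, mem[0x1a]=0xd9

MEM[0x0a,0x03,0x09,0x1a] = ef b8 62 d9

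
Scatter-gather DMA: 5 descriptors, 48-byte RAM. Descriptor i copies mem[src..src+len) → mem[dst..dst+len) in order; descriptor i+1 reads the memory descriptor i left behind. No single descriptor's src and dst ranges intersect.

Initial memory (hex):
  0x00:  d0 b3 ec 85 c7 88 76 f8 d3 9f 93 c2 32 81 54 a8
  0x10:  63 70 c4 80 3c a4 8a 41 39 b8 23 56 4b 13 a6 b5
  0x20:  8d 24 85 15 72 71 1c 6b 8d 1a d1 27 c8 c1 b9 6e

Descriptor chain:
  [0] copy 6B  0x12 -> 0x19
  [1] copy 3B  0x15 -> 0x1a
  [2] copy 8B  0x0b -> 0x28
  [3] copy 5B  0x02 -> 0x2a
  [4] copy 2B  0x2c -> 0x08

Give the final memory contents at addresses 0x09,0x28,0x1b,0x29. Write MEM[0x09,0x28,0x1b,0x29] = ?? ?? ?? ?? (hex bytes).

[0] 0x12->0x19 len=6 : c4 80 3c a4 8a 41
[1] 0x15->0x1a len=3 : a4 8a 41
[2] 0x0b->0x28 len=8 : c2 32 81 54 a8 63 70 c4
[3] 0x02->0x2a len=5 : ec 85 c7 88 76
[4] 0x2c->0x08 len=2 : c7 88
query mem[0x09]=0x88, mem[0x28]=0xc2, mem[0x1b]=0x8a, mem[0x29]=0x32

MEM[0x09,0x28,0x1b,0x29] = 88 c2 8a 32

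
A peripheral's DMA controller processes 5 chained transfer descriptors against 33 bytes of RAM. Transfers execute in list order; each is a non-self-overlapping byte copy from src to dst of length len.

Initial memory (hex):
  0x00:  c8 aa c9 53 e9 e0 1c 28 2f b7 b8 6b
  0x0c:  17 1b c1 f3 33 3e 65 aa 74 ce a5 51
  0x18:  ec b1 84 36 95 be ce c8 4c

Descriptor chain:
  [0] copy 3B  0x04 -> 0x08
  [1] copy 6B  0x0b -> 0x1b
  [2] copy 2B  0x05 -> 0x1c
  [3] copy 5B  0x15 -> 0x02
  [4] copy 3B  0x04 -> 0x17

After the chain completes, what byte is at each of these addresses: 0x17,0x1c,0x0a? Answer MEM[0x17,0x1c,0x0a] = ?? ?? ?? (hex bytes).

  after D0: wrote 3B at 0x08 = e9e01c
  after D1: wrote 6B at 0x1b = 6b171bc1f333
  after D2: wrote 2B at 0x1c = e01c
  after D3: wrote 5B at 0x02 = cea551ecb1
  after D4: wrote 3B at 0x17 = 51ecb1
query mem[0x17]=0x51, mem[0x1c]=0xe0, mem[0x0a]=0x1c

MEM[0x17,0x1c,0x0a] = 51 e0 1c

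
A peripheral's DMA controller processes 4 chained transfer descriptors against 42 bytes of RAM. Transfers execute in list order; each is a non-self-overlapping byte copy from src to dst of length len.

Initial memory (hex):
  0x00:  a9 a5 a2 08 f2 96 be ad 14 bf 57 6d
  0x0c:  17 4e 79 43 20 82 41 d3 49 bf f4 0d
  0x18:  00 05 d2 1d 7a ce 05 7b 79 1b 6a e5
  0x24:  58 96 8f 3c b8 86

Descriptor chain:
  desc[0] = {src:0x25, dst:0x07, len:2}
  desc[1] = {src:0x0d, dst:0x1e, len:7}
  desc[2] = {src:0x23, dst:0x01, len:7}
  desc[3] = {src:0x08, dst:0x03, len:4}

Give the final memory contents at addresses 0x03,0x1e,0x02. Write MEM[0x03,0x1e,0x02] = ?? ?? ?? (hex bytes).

  after D0: wrote 2B at 0x07 = 968f
  after D1: wrote 7B at 0x1e = 4e7943208241d3
  after D2: wrote 7B at 0x01 = 41d3968f3cb886
  after D3: wrote 4B at 0x03 = 8fbf576d
query mem[0x03]=0x8f, mem[0x1e]=0x4e, mem[0x02]=0xd3

MEM[0x03,0x1e,0x02] = 8f 4e d3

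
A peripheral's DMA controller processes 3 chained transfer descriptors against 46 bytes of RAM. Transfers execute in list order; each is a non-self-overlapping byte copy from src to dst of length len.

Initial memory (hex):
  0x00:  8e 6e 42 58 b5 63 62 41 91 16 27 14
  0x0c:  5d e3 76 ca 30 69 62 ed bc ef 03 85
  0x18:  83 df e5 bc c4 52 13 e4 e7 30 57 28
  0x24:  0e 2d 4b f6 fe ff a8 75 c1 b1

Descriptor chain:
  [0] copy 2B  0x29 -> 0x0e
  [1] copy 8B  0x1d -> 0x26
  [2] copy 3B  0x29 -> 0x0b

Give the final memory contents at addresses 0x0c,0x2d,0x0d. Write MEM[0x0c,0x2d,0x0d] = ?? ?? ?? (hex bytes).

MEM[0x0c,0x2d,0x0d] = 30 0e 57

[0] 0x29->0x0e len=2 : ff a8
[1] 0x1d->0x26 len=8 : 52 13 e4 e7 30 57 28 0e
[2] 0x29->0x0b len=3 : e7 30 57
query mem[0x0c]=0x30, mem[0x2d]=0x0e, mem[0x0d]=0x57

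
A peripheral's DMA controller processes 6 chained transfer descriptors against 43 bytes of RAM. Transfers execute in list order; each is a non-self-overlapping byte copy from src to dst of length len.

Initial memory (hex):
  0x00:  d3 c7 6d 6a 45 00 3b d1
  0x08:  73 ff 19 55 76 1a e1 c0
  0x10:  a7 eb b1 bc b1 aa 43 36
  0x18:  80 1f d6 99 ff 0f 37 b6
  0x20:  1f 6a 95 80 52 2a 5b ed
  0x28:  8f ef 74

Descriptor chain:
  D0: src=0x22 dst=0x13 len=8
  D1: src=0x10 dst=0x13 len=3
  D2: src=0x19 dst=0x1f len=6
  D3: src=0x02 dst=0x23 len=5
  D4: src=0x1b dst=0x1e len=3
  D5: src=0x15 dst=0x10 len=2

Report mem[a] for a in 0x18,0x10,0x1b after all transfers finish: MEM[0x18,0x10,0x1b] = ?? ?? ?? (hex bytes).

[0] 0x22->0x13 len=8 : 95 80 52 2a 5b ed 8f ef
[1] 0x10->0x13 len=3 : a7 eb b1
[2] 0x19->0x1f len=6 : 8f ef 99 ff 0f 37
[3] 0x02->0x23 len=5 : 6d 6a 45 00 3b
[4] 0x1b->0x1e len=3 : 99 ff 0f
[5] 0x15->0x10 len=2 : b1 2a
query mem[0x18]=0xed, mem[0x10]=0xb1, mem[0x1b]=0x99

MEM[0x18,0x10,0x1b] = ed b1 99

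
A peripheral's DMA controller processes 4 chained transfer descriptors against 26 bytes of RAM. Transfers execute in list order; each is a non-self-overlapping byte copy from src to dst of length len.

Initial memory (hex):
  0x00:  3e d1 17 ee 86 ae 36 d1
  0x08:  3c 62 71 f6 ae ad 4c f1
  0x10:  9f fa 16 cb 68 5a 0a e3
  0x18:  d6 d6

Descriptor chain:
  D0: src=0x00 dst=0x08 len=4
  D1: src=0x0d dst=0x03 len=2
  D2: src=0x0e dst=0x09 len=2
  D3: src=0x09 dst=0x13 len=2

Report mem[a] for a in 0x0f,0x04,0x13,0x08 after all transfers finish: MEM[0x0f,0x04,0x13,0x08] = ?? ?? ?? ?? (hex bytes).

MEM[0x0f,0x04,0x13,0x08] = f1 4c 4c 3e

#0 dst[0x08+4] := {0x3e,0xd1,0x17,0xee}
#1 dst[0x03+2] := {0xad,0x4c}
#2 dst[0x09+2] := {0x4c,0xf1}
#3 dst[0x13+2] := {0x4c,0xf1}
query mem[0x0f]=0xf1, mem[0x04]=0x4c, mem[0x13]=0x4c, mem[0x08]=0x3e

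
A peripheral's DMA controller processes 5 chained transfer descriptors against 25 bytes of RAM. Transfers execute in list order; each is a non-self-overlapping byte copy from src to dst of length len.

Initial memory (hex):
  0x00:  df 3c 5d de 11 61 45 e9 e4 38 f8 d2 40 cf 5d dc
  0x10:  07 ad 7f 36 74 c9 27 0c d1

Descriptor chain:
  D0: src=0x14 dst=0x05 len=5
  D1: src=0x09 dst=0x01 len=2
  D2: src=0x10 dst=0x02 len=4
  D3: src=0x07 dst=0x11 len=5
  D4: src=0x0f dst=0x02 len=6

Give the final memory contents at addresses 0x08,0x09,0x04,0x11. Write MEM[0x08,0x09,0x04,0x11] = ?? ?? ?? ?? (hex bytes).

MEM[0x08,0x09,0x04,0x11] = 0c d1 27 27

[0] 0x14->0x05 len=5 : 74 c9 27 0c d1
[1] 0x09->0x01 len=2 : d1 f8
[2] 0x10->0x02 len=4 : 07 ad 7f 36
[3] 0x07->0x11 len=5 : 27 0c d1 f8 d2
[4] 0x0f->0x02 len=6 : dc 07 27 0c d1 f8
query mem[0x08]=0x0c, mem[0x09]=0xd1, mem[0x04]=0x27, mem[0x11]=0x27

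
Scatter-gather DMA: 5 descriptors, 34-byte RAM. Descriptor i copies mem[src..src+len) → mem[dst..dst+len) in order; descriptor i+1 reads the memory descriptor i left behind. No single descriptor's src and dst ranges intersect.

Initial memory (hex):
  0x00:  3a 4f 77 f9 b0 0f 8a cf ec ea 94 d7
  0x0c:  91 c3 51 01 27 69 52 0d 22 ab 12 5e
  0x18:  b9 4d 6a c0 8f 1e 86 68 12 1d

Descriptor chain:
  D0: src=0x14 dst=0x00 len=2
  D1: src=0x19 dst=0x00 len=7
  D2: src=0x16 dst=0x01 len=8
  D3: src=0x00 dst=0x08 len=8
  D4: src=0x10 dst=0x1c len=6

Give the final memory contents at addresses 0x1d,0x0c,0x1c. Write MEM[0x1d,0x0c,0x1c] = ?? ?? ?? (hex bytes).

MEM[0x1d,0x0c,0x1c] = 69 4d 27

#0 dst[0x00+2] := {0x22,0xab}
#1 dst[0x00+7] := {0x4d,0x6a,0xc0,0x8f,0x1e,0x86,0x68}
#2 dst[0x01+8] := {0x12,0x5e,0xb9,0x4d,0x6a,0xc0,0x8f,0x1e}
#3 dst[0x08+8] := {0x4d,0x12,0x5e,0xb9,0x4d,0x6a,0xc0,0x8f}
#4 dst[0x1c+6] := {0x27,0x69,0x52,0x0d,0x22,0xab}
query mem[0x1d]=0x69, mem[0x0c]=0x4d, mem[0x1c]=0x27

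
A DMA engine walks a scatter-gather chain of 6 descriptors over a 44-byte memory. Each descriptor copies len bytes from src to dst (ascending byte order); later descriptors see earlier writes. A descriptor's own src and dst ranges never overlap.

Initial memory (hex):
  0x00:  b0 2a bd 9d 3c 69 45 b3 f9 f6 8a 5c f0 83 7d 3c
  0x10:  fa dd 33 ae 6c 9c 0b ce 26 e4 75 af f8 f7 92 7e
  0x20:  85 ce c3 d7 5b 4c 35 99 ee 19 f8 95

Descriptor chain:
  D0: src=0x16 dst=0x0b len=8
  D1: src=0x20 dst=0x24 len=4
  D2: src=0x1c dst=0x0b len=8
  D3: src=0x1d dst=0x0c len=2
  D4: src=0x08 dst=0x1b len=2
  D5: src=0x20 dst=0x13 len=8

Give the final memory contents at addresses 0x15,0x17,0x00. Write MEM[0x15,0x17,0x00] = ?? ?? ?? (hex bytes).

MEM[0x15,0x17,0x00] = c3 85 b0

D0: mem[0x0b..0x12] <- [0b ce 26 e4 75 af f8 f7]
D1: mem[0x24..0x27] <- [85 ce c3 d7]
D2: mem[0x0b..0x12] <- [f8 f7 92 7e 85 ce c3 d7]
D3: mem[0x0c..0x0d] <- [f7 92]
D4: mem[0x1b..0x1c] <- [f9 f6]
D5: mem[0x13..0x1a] <- [85 ce c3 d7 85 ce c3 d7]
query mem[0x15]=0xc3, mem[0x17]=0x85, mem[0x00]=0xb0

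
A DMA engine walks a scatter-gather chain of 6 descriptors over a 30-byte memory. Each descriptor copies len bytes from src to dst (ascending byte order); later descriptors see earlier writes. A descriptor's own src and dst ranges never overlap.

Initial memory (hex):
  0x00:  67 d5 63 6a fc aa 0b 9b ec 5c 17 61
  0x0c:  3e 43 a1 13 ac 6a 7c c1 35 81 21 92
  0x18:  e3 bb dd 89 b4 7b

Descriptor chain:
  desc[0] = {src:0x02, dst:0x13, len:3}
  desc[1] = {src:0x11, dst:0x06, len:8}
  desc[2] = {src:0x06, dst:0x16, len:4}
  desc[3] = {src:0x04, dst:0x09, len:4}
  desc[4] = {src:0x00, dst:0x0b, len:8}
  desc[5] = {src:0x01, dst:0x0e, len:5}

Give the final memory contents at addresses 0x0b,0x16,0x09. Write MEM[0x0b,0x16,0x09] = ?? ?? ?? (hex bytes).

#0 dst[0x13+3] := {0x63,0x6a,0xfc}
#1 dst[0x06+8] := {0x6a,0x7c,0x63,0x6a,0xfc,0x21,0x92,0xe3}
#2 dst[0x16+4] := {0x6a,0x7c,0x63,0x6a}
#3 dst[0x09+4] := {0xfc,0xaa,0x6a,0x7c}
#4 dst[0x0b+8] := {0x67,0xd5,0x63,0x6a,0xfc,0xaa,0x6a,0x7c}
#5 dst[0x0e+5] := {0xd5,0x63,0x6a,0xfc,0xaa}
query mem[0x0b]=0x67, mem[0x16]=0x6a, mem[0x09]=0xfc

MEM[0x0b,0x16,0x09] = 67 6a fc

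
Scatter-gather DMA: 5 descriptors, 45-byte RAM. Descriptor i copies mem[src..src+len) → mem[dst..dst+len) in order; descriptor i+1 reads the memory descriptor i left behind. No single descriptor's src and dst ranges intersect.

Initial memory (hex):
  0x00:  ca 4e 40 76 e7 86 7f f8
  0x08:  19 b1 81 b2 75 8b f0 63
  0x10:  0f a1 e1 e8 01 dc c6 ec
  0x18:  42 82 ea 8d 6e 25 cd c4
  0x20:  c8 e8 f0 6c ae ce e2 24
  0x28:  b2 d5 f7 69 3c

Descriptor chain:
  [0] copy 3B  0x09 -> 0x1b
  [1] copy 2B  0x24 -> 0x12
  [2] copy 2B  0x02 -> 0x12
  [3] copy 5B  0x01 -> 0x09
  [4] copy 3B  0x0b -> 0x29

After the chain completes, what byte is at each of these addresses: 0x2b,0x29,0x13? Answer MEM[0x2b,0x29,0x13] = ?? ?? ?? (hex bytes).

MEM[0x2b,0x29,0x13] = 86 76 76

#0 dst[0x1b+3] := {0xb1,0x81,0xb2}
#1 dst[0x12+2] := {0xae,0xce}
#2 dst[0x12+2] := {0x40,0x76}
#3 dst[0x09+5] := {0x4e,0x40,0x76,0xe7,0x86}
#4 dst[0x29+3] := {0x76,0xe7,0x86}
query mem[0x2b]=0x86, mem[0x29]=0x76, mem[0x13]=0x76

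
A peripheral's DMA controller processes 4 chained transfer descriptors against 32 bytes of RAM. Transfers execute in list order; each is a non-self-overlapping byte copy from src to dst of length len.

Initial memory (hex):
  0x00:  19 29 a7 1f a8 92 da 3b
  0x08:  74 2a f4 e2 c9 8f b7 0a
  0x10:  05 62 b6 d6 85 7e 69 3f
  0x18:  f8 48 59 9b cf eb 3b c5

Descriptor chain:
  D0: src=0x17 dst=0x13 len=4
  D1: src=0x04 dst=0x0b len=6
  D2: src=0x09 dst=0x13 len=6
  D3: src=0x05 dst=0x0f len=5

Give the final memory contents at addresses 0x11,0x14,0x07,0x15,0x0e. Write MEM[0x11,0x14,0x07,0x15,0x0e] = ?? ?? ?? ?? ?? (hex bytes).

MEM[0x11,0x14,0x07,0x15,0x0e] = 3b f4 3b a8 3b

  after D0: wrote 4B at 0x13 = 3ff84859
  after D1: wrote 6B at 0x0b = a892da3b742a
  after D2: wrote 6B at 0x13 = 2af4a892da3b
  after D3: wrote 5B at 0x0f = 92da3b742a
query mem[0x11]=0x3b, mem[0x14]=0xf4, mem[0x07]=0x3b, mem[0x15]=0xa8, mem[0x0e]=0x3b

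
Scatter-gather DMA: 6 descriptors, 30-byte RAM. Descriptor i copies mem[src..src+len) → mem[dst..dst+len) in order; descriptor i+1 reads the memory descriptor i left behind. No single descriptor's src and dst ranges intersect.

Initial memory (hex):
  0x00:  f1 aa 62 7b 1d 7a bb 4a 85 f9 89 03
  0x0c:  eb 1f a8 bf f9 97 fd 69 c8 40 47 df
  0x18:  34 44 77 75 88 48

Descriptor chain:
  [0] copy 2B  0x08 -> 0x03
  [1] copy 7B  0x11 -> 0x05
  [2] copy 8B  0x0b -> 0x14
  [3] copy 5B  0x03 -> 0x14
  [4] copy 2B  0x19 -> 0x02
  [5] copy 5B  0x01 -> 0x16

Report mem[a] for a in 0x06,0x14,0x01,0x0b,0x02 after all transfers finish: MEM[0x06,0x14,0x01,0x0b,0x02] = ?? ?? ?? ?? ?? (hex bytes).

  after D0: wrote 2B at 0x03 = 85f9
  after D1: wrote 7B at 0x05 = 97fd69c84047df
  after D2: wrote 8B at 0x14 = dfeb1fa8bff997fd
  after D3: wrote 5B at 0x14 = 85f997fd69
  after D4: wrote 2B at 0x02 = f997
  after D5: wrote 5B at 0x16 = aaf997f997
query mem[0x06]=0xfd, mem[0x14]=0x85, mem[0x01]=0xaa, mem[0x0b]=0xdf, mem[0x02]=0xf9

MEM[0x06,0x14,0x01,0x0b,0x02] = fd 85 aa df f9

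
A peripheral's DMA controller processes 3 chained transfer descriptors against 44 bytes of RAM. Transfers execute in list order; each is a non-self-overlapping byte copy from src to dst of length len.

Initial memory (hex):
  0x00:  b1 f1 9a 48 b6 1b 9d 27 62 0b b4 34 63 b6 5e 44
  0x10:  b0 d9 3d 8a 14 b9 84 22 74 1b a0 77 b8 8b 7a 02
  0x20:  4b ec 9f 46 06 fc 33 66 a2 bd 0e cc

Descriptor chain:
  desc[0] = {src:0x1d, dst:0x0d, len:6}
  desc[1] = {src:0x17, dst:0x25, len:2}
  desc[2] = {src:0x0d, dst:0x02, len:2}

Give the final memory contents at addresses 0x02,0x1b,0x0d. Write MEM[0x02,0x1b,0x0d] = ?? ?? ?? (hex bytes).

MEM[0x02,0x1b,0x0d] = 8b 77 8b

  after D0: wrote 6B at 0x0d = 8b7a024bec9f
  after D1: wrote 2B at 0x25 = 2274
  after D2: wrote 2B at 0x02 = 8b7a
query mem[0x02]=0x8b, mem[0x1b]=0x77, mem[0x0d]=0x8b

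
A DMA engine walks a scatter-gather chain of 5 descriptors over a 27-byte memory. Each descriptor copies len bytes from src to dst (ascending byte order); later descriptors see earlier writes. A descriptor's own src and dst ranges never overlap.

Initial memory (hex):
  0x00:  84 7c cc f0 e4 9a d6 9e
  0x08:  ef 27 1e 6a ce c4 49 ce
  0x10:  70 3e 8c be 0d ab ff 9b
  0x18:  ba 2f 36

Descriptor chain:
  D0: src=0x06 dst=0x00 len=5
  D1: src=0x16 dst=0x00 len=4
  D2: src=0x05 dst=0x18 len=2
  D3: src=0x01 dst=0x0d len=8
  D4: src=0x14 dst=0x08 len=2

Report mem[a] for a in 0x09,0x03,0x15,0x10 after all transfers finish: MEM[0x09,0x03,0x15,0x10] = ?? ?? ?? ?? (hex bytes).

MEM[0x09,0x03,0x15,0x10] = ab 2f ab 1e

  after D0: wrote 5B at 0x00 = d69eef271e
  after D1: wrote 4B at 0x00 = ff9bba2f
  after D2: wrote 2B at 0x18 = 9ad6
  after D3: wrote 8B at 0x0d = 9bba2f1e9ad69eef
  after D4: wrote 2B at 0x08 = efab
query mem[0x09]=0xab, mem[0x03]=0x2f, mem[0x15]=0xab, mem[0x10]=0x1e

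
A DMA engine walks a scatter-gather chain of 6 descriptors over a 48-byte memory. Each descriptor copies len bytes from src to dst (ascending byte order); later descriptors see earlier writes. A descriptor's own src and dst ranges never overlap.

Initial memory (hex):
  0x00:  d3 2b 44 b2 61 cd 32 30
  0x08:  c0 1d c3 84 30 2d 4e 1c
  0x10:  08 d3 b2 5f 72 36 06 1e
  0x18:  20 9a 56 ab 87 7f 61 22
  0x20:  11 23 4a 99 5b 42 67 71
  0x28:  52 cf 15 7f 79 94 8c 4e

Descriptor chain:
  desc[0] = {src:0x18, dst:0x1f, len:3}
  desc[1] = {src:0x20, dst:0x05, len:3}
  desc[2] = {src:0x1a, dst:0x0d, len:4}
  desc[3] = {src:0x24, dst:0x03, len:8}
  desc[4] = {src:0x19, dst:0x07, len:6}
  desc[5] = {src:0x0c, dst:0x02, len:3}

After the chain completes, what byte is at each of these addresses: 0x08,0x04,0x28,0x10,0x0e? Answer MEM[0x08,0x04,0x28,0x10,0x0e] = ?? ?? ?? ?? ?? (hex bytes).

#0 dst[0x1f+3] := {0x20,0x9a,0x56}
#1 dst[0x05+3] := {0x9a,0x56,0x4a}
#2 dst[0x0d+4] := {0x56,0xab,0x87,0x7f}
#3 dst[0x03+8] := {0x5b,0x42,0x67,0x71,0x52,0xcf,0x15,0x7f}
#4 dst[0x07+6] := {0x9a,0x56,0xab,0x87,0x7f,0x61}
#5 dst[0x02+3] := {0x61,0x56,0xab}
query mem[0x08]=0x56, mem[0x04]=0xab, mem[0x28]=0x52, mem[0x10]=0x7f, mem[0x0e]=0xab

MEM[0x08,0x04,0x28,0x10,0x0e] = 56 ab 52 7f ab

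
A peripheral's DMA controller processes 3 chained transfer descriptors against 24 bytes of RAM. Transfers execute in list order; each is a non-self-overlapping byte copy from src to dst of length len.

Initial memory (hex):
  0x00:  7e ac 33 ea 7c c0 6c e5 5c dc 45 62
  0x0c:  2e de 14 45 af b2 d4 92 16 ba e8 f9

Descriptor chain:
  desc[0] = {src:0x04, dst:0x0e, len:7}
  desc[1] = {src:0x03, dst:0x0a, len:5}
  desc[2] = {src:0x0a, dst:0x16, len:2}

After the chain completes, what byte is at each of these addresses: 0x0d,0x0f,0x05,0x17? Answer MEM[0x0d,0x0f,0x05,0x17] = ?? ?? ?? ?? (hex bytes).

MEM[0x0d,0x0f,0x05,0x17] = 6c c0 c0 7c

D0: mem[0x0e..0x14] <- [7c c0 6c e5 5c dc 45]
D1: mem[0x0a..0x0e] <- [ea 7c c0 6c e5]
D2: mem[0x16..0x17] <- [ea 7c]
query mem[0x0d]=0x6c, mem[0x0f]=0xc0, mem[0x05]=0xc0, mem[0x17]=0x7c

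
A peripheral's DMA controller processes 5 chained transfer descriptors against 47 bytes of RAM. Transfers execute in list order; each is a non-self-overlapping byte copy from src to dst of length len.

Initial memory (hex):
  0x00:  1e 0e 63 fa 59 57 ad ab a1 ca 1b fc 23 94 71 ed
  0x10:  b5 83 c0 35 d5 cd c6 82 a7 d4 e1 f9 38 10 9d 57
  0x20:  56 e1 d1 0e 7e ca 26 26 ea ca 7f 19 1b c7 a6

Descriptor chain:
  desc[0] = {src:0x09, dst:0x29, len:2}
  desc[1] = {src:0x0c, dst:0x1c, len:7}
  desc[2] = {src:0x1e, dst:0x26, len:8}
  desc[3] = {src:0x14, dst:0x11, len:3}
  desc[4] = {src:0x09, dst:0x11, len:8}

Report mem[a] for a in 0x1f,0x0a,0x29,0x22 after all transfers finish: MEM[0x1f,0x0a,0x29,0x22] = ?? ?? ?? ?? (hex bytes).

#0 dst[0x29+2] := {0xca,0x1b}
#1 dst[0x1c+7] := {0x23,0x94,0x71,0xed,0xb5,0x83,0xc0}
#2 dst[0x26+8] := {0x71,0xed,0xb5,0x83,0xc0,0x0e,0x7e,0xca}
#3 dst[0x11+3] := {0xd5,0xcd,0xc6}
#4 dst[0x11+8] := {0xca,0x1b,0xfc,0x23,0x94,0x71,0xed,0xb5}
query mem[0x1f]=0xed, mem[0x0a]=0x1b, mem[0x29]=0x83, mem[0x22]=0xc0

MEM[0x1f,0x0a,0x29,0x22] = ed 1b 83 c0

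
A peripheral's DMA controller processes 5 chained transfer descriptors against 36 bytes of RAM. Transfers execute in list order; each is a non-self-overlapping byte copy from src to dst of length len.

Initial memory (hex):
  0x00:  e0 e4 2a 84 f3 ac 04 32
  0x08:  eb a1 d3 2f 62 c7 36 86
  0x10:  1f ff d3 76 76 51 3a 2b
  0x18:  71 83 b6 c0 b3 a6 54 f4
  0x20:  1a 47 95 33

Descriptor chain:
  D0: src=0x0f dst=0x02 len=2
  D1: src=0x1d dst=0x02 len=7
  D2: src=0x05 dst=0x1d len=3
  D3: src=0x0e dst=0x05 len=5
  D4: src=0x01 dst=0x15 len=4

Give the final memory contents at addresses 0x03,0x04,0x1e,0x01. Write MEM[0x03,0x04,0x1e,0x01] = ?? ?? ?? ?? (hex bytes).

#0 dst[0x02+2] := {0x86,0x1f}
#1 dst[0x02+7] := {0xa6,0x54,0xf4,0x1a,0x47,0x95,0x33}
#2 dst[0x1d+3] := {0x1a,0x47,0x95}
#3 dst[0x05+5] := {0x36,0x86,0x1f,0xff,0xd3}
#4 dst[0x15+4] := {0xe4,0xa6,0x54,0xf4}
query mem[0x03]=0x54, mem[0x04]=0xf4, mem[0x1e]=0x47, mem[0x01]=0xe4

MEM[0x03,0x04,0x1e,0x01] = 54 f4 47 e4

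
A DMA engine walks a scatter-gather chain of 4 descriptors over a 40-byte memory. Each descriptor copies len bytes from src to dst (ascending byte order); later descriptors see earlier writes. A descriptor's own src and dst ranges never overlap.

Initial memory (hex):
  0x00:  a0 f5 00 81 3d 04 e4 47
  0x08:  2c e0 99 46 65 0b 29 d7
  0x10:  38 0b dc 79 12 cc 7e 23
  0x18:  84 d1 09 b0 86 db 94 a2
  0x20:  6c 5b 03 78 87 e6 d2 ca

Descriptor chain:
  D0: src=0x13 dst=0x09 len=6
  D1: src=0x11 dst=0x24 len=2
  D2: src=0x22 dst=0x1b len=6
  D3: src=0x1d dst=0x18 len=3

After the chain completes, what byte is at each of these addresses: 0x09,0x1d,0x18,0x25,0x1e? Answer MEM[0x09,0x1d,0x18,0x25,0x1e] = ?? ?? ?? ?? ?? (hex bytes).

MEM[0x09,0x1d,0x18,0x25,0x1e] = 79 0b 0b dc dc

D0: mem[0x09..0x0e] <- [79 12 cc 7e 23 84]
D1: mem[0x24..0x25] <- [0b dc]
D2: mem[0x1b..0x20] <- [03 78 0b dc d2 ca]
D3: mem[0x18..0x1a] <- [0b dc d2]
query mem[0x09]=0x79, mem[0x1d]=0x0b, mem[0x18]=0x0b, mem[0x25]=0xdc, mem[0x1e]=0xdc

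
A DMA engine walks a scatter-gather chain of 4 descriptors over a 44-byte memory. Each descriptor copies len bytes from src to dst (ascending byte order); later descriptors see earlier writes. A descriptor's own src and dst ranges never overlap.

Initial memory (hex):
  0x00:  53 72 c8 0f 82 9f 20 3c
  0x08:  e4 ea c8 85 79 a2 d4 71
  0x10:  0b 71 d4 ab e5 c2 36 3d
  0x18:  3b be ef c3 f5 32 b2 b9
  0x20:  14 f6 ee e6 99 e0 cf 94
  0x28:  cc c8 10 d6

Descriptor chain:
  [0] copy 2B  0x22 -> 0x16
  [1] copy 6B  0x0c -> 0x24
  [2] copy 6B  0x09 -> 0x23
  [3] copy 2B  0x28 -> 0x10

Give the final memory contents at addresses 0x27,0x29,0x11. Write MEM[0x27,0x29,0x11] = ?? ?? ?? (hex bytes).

#0 dst[0x16+2] := {0xee,0xe6}
#1 dst[0x24+6] := {0x79,0xa2,0xd4,0x71,0x0b,0x71}
#2 dst[0x23+6] := {0xea,0xc8,0x85,0x79,0xa2,0xd4}
#3 dst[0x10+2] := {0xd4,0x71}
query mem[0x27]=0xa2, mem[0x29]=0x71, mem[0x11]=0x71

MEM[0x27,0x29,0x11] = a2 71 71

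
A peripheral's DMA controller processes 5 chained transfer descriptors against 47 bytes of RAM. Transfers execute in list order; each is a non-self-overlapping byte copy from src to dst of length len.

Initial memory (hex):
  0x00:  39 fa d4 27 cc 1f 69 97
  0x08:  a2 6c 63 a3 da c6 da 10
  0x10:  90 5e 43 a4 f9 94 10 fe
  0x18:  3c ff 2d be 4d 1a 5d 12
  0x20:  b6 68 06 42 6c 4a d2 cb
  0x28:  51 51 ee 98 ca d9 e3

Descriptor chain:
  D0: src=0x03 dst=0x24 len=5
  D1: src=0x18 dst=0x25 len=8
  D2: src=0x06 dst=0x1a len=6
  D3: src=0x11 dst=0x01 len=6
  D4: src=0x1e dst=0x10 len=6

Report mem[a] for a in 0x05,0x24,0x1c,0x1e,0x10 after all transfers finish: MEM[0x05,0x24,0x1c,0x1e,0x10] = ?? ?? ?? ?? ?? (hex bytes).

MEM[0x05,0x24,0x1c,0x1e,0x10] = 94 27 a2 63 63

[0] 0x03->0x24 len=5 : 27 cc 1f 69 97
[1] 0x18->0x25 len=8 : 3c ff 2d be 4d 1a 5d 12
[2] 0x06->0x1a len=6 : 69 97 a2 6c 63 a3
[3] 0x11->0x01 len=6 : 5e 43 a4 f9 94 10
[4] 0x1e->0x10 len=6 : 63 a3 b6 68 06 42
query mem[0x05]=0x94, mem[0x24]=0x27, mem[0x1c]=0xa2, mem[0x1e]=0x63, mem[0x10]=0x63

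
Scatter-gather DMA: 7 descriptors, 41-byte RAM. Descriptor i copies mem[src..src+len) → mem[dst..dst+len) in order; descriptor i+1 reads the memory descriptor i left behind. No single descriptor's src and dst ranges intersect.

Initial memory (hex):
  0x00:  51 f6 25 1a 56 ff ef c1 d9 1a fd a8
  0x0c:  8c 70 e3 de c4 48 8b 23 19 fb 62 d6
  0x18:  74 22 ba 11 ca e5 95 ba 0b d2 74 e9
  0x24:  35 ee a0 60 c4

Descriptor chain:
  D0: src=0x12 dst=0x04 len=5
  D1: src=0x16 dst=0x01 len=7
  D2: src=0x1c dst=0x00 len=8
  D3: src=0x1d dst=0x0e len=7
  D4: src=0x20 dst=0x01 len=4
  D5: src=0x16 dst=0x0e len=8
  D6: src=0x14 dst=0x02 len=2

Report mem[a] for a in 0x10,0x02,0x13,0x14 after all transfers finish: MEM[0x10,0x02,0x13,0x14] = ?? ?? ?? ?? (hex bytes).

#0 dst[0x04+5] := {0x8b,0x23,0x19,0xfb,0x62}
#1 dst[0x01+7] := {0x62,0xd6,0x74,0x22,0xba,0x11,0xca}
#2 dst[0x00+8] := {0xca,0xe5,0x95,0xba,0x0b,0xd2,0x74,0xe9}
#3 dst[0x0e+7] := {0xe5,0x95,0xba,0x0b,0xd2,0x74,0xe9}
#4 dst[0x01+4] := {0x0b,0xd2,0x74,0xe9}
#5 dst[0x0e+8] := {0x62,0xd6,0x74,0x22,0xba,0x11,0xca,0xe5}
#6 dst[0x02+2] := {0xca,0xe5}
query mem[0x10]=0x74, mem[0x02]=0xca, mem[0x13]=0x11, mem[0x14]=0xca

MEM[0x10,0x02,0x13,0x14] = 74 ca 11 ca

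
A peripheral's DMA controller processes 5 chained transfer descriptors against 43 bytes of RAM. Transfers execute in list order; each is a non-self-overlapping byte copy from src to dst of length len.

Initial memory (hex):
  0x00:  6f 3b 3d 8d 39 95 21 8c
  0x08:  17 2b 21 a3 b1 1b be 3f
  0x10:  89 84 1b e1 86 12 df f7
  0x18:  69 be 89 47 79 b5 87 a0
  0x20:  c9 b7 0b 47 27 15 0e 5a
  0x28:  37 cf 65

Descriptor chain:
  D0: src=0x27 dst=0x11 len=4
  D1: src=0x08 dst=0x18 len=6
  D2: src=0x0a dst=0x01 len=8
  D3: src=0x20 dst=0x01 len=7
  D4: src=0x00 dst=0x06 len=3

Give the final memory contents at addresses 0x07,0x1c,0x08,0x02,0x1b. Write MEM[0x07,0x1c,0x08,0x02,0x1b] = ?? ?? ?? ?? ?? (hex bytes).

MEM[0x07,0x1c,0x08,0x02,0x1b] = c9 b1 b7 b7 a3

#0 dst[0x11+4] := {0x5a,0x37,0xcf,0x65}
#1 dst[0x18+6] := {0x17,0x2b,0x21,0xa3,0xb1,0x1b}
#2 dst[0x01+8] := {0x21,0xa3,0xb1,0x1b,0xbe,0x3f,0x89,0x5a}
#3 dst[0x01+7] := {0xc9,0xb7,0x0b,0x47,0x27,0x15,0x0e}
#4 dst[0x06+3] := {0x6f,0xc9,0xb7}
query mem[0x07]=0xc9, mem[0x1c]=0xb1, mem[0x08]=0xb7, mem[0x02]=0xb7, mem[0x1b]=0xa3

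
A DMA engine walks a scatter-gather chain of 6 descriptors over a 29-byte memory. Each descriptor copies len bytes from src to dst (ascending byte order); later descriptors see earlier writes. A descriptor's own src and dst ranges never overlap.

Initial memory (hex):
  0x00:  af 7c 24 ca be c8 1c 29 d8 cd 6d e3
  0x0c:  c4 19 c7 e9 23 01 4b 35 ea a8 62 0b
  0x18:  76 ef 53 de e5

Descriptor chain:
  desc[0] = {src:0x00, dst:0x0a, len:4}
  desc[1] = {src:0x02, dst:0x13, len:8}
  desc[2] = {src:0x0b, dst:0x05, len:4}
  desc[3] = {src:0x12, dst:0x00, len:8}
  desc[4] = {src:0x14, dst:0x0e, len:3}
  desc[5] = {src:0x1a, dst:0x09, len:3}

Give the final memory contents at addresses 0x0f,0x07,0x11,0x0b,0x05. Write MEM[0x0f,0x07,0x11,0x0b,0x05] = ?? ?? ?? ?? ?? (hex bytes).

#0 dst[0x0a+4] := {0xaf,0x7c,0x24,0xca}
#1 dst[0x13+8] := {0x24,0xca,0xbe,0xc8,0x1c,0x29,0xd8,0xcd}
#2 dst[0x05+4] := {0x7c,0x24,0xca,0xc7}
#3 dst[0x00+8] := {0x4b,0x24,0xca,0xbe,0xc8,0x1c,0x29,0xd8}
#4 dst[0x0e+3] := {0xca,0xbe,0xc8}
#5 dst[0x09+3] := {0xcd,0xde,0xe5}
query mem[0x0f]=0xbe, mem[0x07]=0xd8, mem[0x11]=0x01, mem[0x0b]=0xe5, mem[0x05]=0x1c

MEM[0x0f,0x07,0x11,0x0b,0x05] = be d8 01 e5 1c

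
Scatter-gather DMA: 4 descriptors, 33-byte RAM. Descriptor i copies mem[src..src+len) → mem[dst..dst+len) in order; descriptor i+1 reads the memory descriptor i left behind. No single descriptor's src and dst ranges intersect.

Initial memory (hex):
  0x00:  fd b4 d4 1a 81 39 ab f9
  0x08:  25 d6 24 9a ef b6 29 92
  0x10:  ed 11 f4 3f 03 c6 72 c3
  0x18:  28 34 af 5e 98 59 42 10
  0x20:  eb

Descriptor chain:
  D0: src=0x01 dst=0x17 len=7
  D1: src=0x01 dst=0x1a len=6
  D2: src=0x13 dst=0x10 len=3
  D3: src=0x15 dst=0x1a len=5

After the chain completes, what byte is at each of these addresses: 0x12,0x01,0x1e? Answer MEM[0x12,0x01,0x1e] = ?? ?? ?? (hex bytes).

[0] 0x01->0x17 len=7 : b4 d4 1a 81 39 ab f9
[1] 0x01->0x1a len=6 : b4 d4 1a 81 39 ab
[2] 0x13->0x10 len=3 : 3f 03 c6
[3] 0x15->0x1a len=5 : c6 72 b4 d4 1a
query mem[0x12]=0xc6, mem[0x01]=0xb4, mem[0x1e]=0x1a

MEM[0x12,0x01,0x1e] = c6 b4 1a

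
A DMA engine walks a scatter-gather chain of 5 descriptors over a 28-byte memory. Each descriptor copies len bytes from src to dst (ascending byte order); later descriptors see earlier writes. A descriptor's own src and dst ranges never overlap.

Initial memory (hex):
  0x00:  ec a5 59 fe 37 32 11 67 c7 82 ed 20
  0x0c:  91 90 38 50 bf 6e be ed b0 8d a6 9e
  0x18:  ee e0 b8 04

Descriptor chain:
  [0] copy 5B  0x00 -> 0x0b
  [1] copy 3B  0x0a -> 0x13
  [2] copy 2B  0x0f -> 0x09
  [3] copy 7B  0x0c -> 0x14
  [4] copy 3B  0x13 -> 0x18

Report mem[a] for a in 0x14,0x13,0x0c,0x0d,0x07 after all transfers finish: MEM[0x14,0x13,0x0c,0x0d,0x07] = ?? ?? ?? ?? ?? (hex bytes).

MEM[0x14,0x13,0x0c,0x0d,0x07] = a5 ed a5 59 67

[0] 0x00->0x0b len=5 : ec a5 59 fe 37
[1] 0x0a->0x13 len=3 : ed ec a5
[2] 0x0f->0x09 len=2 : 37 bf
[3] 0x0c->0x14 len=7 : a5 59 fe 37 bf 6e be
[4] 0x13->0x18 len=3 : ed a5 59
query mem[0x14]=0xa5, mem[0x13]=0xed, mem[0x0c]=0xa5, mem[0x0d]=0x59, mem[0x07]=0x67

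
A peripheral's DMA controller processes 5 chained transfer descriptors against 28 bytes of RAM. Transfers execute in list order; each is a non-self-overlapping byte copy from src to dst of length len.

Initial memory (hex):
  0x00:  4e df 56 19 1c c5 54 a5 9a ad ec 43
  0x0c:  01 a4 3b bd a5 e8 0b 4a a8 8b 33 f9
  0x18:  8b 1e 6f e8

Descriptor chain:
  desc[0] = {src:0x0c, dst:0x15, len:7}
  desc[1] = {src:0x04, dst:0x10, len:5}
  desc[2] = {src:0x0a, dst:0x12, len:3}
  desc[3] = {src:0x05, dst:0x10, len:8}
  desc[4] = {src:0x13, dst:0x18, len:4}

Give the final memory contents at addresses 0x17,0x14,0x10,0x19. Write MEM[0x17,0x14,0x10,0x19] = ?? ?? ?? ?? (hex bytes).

#0 dst[0x15+7] := {0x01,0xa4,0x3b,0xbd,0xa5,0xe8,0x0b}
#1 dst[0x10+5] := {0x1c,0xc5,0x54,0xa5,0x9a}
#2 dst[0x12+3] := {0xec,0x43,0x01}
#3 dst[0x10+8] := {0xc5,0x54,0xa5,0x9a,0xad,0xec,0x43,0x01}
#4 dst[0x18+4] := {0x9a,0xad,0xec,0x43}
query mem[0x17]=0x01, mem[0x14]=0xad, mem[0x10]=0xc5, mem[0x19]=0xad

MEM[0x17,0x14,0x10,0x19] = 01 ad c5 ad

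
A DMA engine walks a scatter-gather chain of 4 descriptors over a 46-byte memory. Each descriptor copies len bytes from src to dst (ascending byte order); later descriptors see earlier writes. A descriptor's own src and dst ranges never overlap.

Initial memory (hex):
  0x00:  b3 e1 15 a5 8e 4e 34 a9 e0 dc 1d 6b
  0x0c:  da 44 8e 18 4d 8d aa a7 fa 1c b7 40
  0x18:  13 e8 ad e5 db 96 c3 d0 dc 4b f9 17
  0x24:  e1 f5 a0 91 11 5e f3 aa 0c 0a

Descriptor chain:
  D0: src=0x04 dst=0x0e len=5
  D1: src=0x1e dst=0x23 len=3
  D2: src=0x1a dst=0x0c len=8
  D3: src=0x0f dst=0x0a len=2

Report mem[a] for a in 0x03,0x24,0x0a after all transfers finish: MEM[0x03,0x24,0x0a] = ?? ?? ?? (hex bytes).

[0] 0x04->0x0e len=5 : 8e 4e 34 a9 e0
[1] 0x1e->0x23 len=3 : c3 d0 dc
[2] 0x1a->0x0c len=8 : ad e5 db 96 c3 d0 dc 4b
[3] 0x0f->0x0a len=2 : 96 c3
query mem[0x03]=0xa5, mem[0x24]=0xd0, mem[0x0a]=0x96

MEM[0x03,0x24,0x0a] = a5 d0 96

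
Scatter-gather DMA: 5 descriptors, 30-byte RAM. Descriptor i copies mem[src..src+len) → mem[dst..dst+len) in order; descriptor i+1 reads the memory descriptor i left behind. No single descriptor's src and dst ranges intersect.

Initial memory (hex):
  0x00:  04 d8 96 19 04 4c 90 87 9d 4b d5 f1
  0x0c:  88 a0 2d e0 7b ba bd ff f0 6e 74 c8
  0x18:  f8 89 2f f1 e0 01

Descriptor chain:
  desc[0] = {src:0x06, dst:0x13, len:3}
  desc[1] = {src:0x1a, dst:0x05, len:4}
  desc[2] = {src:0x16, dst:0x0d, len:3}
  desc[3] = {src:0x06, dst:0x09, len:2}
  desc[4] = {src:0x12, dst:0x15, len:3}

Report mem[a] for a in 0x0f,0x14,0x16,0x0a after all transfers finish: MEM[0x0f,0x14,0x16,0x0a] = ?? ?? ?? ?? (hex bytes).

MEM[0x0f,0x14,0x16,0x0a] = f8 87 90 e0

  after D0: wrote 3B at 0x13 = 90879d
  after D1: wrote 4B at 0x05 = 2ff1e001
  after D2: wrote 3B at 0x0d = 74c8f8
  after D3: wrote 2B at 0x09 = f1e0
  after D4: wrote 3B at 0x15 = bd9087
query mem[0x0f]=0xf8, mem[0x14]=0x87, mem[0x16]=0x90, mem[0x0a]=0xe0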